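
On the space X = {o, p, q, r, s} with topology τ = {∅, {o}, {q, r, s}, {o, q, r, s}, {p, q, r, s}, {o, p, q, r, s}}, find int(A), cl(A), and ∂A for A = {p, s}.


int(A) = ∅, cl(A) = {p, q, r, s}, ∂A = {p, q, r, s}.

Closed sets in (X, τ) are complements of opens:
  closed(X, τ) = {∅, {o}, {p}, {o, p}, {p, q, r, s}, {o, p, q, r, s}}.
int(A) = ⋃ {U ∈ τ : U ⊆ A}. Opens contained in A: ∅.
Taking the union of these: int(A) = ∅.
cl(A) = ⋂ {C closed : A ⊆ C}. Closed sets containing A: {p, q, r, s}, {o, p, q, r, s}.
Intersecting these: cl(A) = {p, q, r, s}.
∂A = cl(A) ∖ int(A) = {p, q, r, s} ∖ ∅ = {p, q, r, s}.


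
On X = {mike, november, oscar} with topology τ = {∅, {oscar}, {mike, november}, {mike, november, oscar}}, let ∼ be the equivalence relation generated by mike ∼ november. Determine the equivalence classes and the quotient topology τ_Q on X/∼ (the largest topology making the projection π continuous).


X/∼ = {[mike=november], [oscar]}; |τ_Q| = 4.

Equivalence classes: [mike=november], [oscar].
Quotient map π: X → X/∼ sends mike ↦ [mike=november], november ↦ [mike=november], oscar ↦ [oscar].
For each subset V ⊆ X/∼, compute π^{-1}(V) ⊆ X and check whether π^{-1}(V) ∈ τ. V is open in τ_Q iff π^{-1}(V) ∈ τ.
  V = {}: π^{-1}(V) = ∅ ∈ τ ✓.
  V = {[mike=november]}: π^{-1}(V) = {mike, november} ∈ τ ✓.
  V = {[oscar]}: π^{-1}(V) = {oscar} ∈ τ ✓.
  V = {[mike=november], [oscar]}: π^{-1}(V) = {mike, november, oscar} ∈ τ ✓.
Open sets in the quotient: τ_Q = {{}, {[mike=november]}, {[oscar]}, {[mike=november], [oscar]}} (4 elements).


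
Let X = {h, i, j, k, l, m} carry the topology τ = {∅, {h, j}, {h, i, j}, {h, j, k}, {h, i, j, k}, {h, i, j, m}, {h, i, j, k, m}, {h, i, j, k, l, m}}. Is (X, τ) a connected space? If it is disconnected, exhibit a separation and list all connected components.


(X, τ) is connected.

Find clopen sets (U ∈ τ with X ∖ U ∈ τ):
  U = ∅, X ∖ U = {h, i, j, k, l, m} — both open, so U is clopen.
  U = {h, i, j, k, l, m}, X ∖ U = ∅ — both open, so U is clopen.
Only trivial clopens (∅ and X) exist, so (X, τ) is connected.
Compute connected components by grouping points that agree on all clopens:
  component: {h, i, j, k, l, m}


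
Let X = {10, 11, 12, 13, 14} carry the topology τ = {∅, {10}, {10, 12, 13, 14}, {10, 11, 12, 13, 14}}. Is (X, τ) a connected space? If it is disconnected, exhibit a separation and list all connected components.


(X, τ) is connected.

Find clopen sets (U ∈ τ with X ∖ U ∈ τ):
  U = ∅, X ∖ U = {10, 11, 12, 13, 14} — both open, so U is clopen.
  U = {10, 11, 12, 13, 14}, X ∖ U = ∅ — both open, so U is clopen.
Only trivial clopens (∅ and X) exist, so (X, τ) is connected.
Compute connected components by grouping points that agree on all clopens:
  component: {10, 11, 12, 13, 14}


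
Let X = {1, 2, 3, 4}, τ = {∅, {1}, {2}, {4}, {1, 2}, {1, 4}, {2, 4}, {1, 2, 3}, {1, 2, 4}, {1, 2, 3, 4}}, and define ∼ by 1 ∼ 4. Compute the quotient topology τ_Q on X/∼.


X/∼ = {[1=4], [2], [3]}; |τ_Q| = 5.

Equivalence classes: [1=4], [2], [3].
Quotient map π: X → X/∼ sends 1 ↦ [1=4], 2 ↦ [2], 3 ↦ [3], 4 ↦ [1=4].
For each subset V ⊆ X/∼, compute π^{-1}(V) ⊆ X and check whether π^{-1}(V) ∈ τ. V is open in τ_Q iff π^{-1}(V) ∈ τ.
  V = {}: π^{-1}(V) = ∅ ∈ τ ✓.
  V = {[1=4]}: π^{-1}(V) = {1, 4} ∈ τ ✓.
  V = {[2]}: π^{-1}(V) = {2} ∈ τ ✓.
  V = {[1=4], [2]}: π^{-1}(V) = {1, 2, 4} ∈ τ ✓.
  V = {[3]}: π^{-1}(V) = {3} ∉ τ ✗.
  V = {[1=4], [3]}: π^{-1}(V) = {1, 3, 4} ∉ τ ✗.
  V = {[2], [3]}: π^{-1}(V) = {2, 3} ∉ τ ✗.
  V = {[1=4], [2], [3]}: π^{-1}(V) = {1, 2, 3, 4} ∈ τ ✓.
Open sets in the quotient: τ_Q = {{}, {[1=4]}, {[2]}, {[1=4], [2]}, {[1=4], [2], [3]}} (5 elements).


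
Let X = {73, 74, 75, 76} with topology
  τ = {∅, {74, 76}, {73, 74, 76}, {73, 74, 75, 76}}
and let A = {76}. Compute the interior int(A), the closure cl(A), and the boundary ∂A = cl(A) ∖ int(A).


int(A) = ∅, cl(A) = {73, 74, 75, 76}, ∂A = {73, 74, 75, 76}.

Closed sets in (X, τ) are complements of opens:
  closed(X, τ) = {∅, {75}, {73, 75}, {73, 74, 75, 76}}.
int(A) = ⋃ {U ∈ τ : U ⊆ A}. Opens contained in A: ∅.
Taking the union of these: int(A) = ∅.
cl(A) = ⋂ {C closed : A ⊆ C}. Closed sets containing A: {73, 74, 75, 76}.
Intersecting these: cl(A) = {73, 74, 75, 76}.
∂A = cl(A) ∖ int(A) = {73, 74, 75, 76} ∖ ∅ = {73, 74, 75, 76}.


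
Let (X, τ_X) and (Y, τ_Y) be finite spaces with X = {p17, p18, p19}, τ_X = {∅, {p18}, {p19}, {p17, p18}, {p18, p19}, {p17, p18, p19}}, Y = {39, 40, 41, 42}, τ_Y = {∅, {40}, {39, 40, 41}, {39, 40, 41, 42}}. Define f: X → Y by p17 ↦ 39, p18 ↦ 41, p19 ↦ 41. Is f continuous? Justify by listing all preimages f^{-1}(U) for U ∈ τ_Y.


f IS continuous.

Compute f^{-1}(U) for each U ∈ τ_Y:
  U = ∅: f^{-1}(U) = ∅ ∈ τ_X ✓.
  U = {40}: f^{-1}(U) = ∅ ∈ τ_X ✓.
  U = {39, 40, 41}: f^{-1}(U) = {p17, p18, p19} ∈ τ_X ✓.
  U = {39, 40, 41, 42}: f^{-1}(U) = {p17, p18, p19} ∈ τ_X ✓.
Every preimage lies in τ_X, so f IS continuous.


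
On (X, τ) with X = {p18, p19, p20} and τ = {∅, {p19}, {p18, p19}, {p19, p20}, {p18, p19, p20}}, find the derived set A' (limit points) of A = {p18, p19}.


A' = {p18, p20}

For each x ∈ X, list the open sets U ∈ τ with x ∈ U, then check whether U ∩ (A ∖ {x}) ≠ ∅ for every such U.
  x = p18: opens ∋ x are {p18, p19}, {p18, p19, p20}; each meets A ∖ {p18}, so x IS a limit point.
  x = p19: open {p19} ∋ x has {p19} ∩ (A ∖ {p19}) = ∅, so x is NOT a limit point.
  x = p20: opens ∋ x are {p19, p20}, {p18, p19, p20}; each meets A ∖ {p20}, so x IS a limit point.
Collecting: A' = {p18, p20}.


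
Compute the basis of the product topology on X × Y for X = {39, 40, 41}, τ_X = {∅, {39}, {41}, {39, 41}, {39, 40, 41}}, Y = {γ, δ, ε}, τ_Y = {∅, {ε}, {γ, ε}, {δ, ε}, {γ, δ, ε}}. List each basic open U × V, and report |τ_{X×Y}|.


Basis B = {∅ × ∅, {39} × {ε}, {41} × {ε}, {39} × {γ, ε}, {39} × {δ, ε}, {39, 41} × {ε}, {41} × {γ, ε}, {41} × {δ, ε}, {39} × {γ, δ, ε}, {39, 40, 41} × {ε}, {41} × {γ, δ, ε}, {39, 41} × {γ, ε}, {39, 41} × {δ, ε}, {39, 41} × {γ, δ, ε}, {39, 40, 41} × {γ, ε}, {39, 40, 41} × {δ, ε}, {39, 40, 41} × {γ, δ, ε}}; |τ_{X×Y}| = 50.

Enumerate products U × V with U ∈ τ_X, V ∈ τ_Y (deduplicated):
  ∅ × ∅ = {} (∅)
  {39} × {ε} = {(39,ε)}
  {41} × {ε} = {(41,ε)}
  {39} × {γ, ε} = {(39,γ), (39,ε)}
  {39} × {δ, ε} = {(39,δ), (39,ε)}
  {39, 41} × {ε} = {(39,ε), (41,ε)}
  {41} × {γ, ε} = {(41,γ), (41,ε)}
  {41} × {δ, ε} = {(41,δ), (41,ε)}
  {39} × {γ, δ, ε} = {(39,γ), (39,δ), (39,ε)}
  {39, 40, 41} × {ε} = {(39,ε), (40,ε), (41,ε)}
  {41} × {γ, δ, ε} = {(41,γ), (41,δ), (41,ε)}
  {39, 41} × {γ, ε} = {(39,γ), (39,ε), (41,γ), (41,ε)}
  {39, 41} × {δ, ε} = {(39,δ), (39,ε), (41,δ), (41,ε)}
  {39, 41} × {γ, δ, ε} = {(39,γ), (39,δ), (39,ε), (41,γ), (41,δ), (41,ε)}
  {39, 40, 41} × {γ, ε} = {(39,γ), (39,ε), (40,γ), (40,ε), (41,γ), (41,ε)}
  {39, 40, 41} × {δ, ε} = {(39,δ), (39,ε), (40,δ), (40,ε), (41,δ), (41,ε)}
  {39, 40, 41} × {γ, δ, ε} = {(39,γ), (39,δ), (39,ε), (40,γ), (40,δ), (40,ε), (41,γ), (41,δ), (41,ε)}
These 17 distinct sets form the basis B.
Close under arbitrary unions to get τ_{X×Y}; counting gives |τ_{X×Y}| = 50.


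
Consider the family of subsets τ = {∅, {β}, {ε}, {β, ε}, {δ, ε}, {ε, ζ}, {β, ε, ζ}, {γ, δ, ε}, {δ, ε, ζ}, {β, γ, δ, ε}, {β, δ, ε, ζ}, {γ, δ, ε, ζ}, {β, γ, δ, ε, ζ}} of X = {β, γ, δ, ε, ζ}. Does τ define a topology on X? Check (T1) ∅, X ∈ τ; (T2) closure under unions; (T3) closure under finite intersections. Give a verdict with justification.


τ is NOT a topology on X.

Axiom (T1): ∅ ∈ τ? Yes; X ∈ τ? Yes.
Axiom (T2/T3): check pairwise unions and intersections of members of τ.
Counterexample for (T2): {β} ∪ {δ, ε} = {β, δ, ε} ∉ τ. Therefore τ is NOT a topology.


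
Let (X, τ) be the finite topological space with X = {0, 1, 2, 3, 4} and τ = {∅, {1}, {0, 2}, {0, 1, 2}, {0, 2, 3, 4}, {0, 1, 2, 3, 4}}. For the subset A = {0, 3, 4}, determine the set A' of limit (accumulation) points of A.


A' = {2, 3, 4}

For each x ∈ X, list the open sets U ∈ τ with x ∈ U, then check whether U ∩ (A ∖ {x}) ≠ ∅ for every such U.
  x = 0: open {0, 2} ∋ x has {0, 2} ∩ (A ∖ {0}) = ∅, so x is NOT a limit point.
  x = 1: open {1} ∋ x has {1} ∩ (A ∖ {1}) = ∅, so x is NOT a limit point.
  x = 2: opens ∋ x are {0, 2}, {0, 1, 2}, {0, 2, 3, 4}, {0, 1, 2, 3, 4}; each meets A ∖ {2}, so x IS a limit point.
  x = 3: opens ∋ x are {0, 2, 3, 4}, {0, 1, 2, 3, 4}; each meets A ∖ {3}, so x IS a limit point.
  x = 4: opens ∋ x are {0, 2, 3, 4}, {0, 1, 2, 3, 4}; each meets A ∖ {4}, so x IS a limit point.
Collecting: A' = {2, 3, 4}.


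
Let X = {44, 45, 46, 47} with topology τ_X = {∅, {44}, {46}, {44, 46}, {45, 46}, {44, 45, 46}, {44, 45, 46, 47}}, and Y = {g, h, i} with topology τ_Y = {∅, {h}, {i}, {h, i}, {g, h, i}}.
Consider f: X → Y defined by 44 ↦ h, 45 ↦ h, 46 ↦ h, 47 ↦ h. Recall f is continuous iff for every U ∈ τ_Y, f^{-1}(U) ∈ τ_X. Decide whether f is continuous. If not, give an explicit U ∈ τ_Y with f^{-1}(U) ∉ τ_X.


f IS continuous.

Compute f^{-1}(U) for each U ∈ τ_Y:
  U = ∅: f^{-1}(U) = ∅ ∈ τ_X ✓.
  U = {h}: f^{-1}(U) = {44, 45, 46, 47} ∈ τ_X ✓.
  U = {i}: f^{-1}(U) = ∅ ∈ τ_X ✓.
  U = {h, i}: f^{-1}(U) = {44, 45, 46, 47} ∈ τ_X ✓.
  U = {g, h, i}: f^{-1}(U) = {44, 45, 46, 47} ∈ τ_X ✓.
Every preimage lies in τ_X, so f IS continuous.


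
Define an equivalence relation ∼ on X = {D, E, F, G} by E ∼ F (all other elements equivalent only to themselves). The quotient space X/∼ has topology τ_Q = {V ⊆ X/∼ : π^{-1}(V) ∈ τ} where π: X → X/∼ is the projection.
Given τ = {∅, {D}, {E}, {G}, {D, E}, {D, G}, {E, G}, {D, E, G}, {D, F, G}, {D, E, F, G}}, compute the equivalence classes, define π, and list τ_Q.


X/∼ = {[D], [E=F], [G]}; |τ_Q| = 5.

Equivalence classes: [D], [E=F], [G].
Quotient map π: X → X/∼ sends D ↦ [D], E ↦ [E=F], F ↦ [E=F], G ↦ [G].
For each subset V ⊆ X/∼, compute π^{-1}(V) ⊆ X and check whether π^{-1}(V) ∈ τ. V is open in τ_Q iff π^{-1}(V) ∈ τ.
  V = {}: π^{-1}(V) = ∅ ∈ τ ✓.
  V = {[D]}: π^{-1}(V) = {D} ∈ τ ✓.
  V = {[E=F]}: π^{-1}(V) = {E, F} ∉ τ ✗.
  V = {[D], [E=F]}: π^{-1}(V) = {D, E, F} ∉ τ ✗.
  V = {[G]}: π^{-1}(V) = {G} ∈ τ ✓.
  V = {[D], [G]}: π^{-1}(V) = {D, G} ∈ τ ✓.
  V = {[E=F], [G]}: π^{-1}(V) = {E, F, G} ∉ τ ✗.
  V = {[D], [E=F], [G]}: π^{-1}(V) = {D, E, F, G} ∈ τ ✓.
Open sets in the quotient: τ_Q = {{}, {[D]}, {[G]}, {[D], [G]}, {[D], [E=F], [G]}} (5 elements).


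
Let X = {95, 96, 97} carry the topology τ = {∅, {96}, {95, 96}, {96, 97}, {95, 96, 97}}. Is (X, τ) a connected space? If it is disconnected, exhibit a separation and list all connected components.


(X, τ) is connected.

Find clopen sets (U ∈ τ with X ∖ U ∈ τ):
  U = ∅, X ∖ U = {95, 96, 97} — both open, so U is clopen.
  U = {95, 96, 97}, X ∖ U = ∅ — both open, so U is clopen.
Only trivial clopens (∅ and X) exist, so (X, τ) is connected.
Compute connected components by grouping points that agree on all clopens:
  component: {95, 96, 97}


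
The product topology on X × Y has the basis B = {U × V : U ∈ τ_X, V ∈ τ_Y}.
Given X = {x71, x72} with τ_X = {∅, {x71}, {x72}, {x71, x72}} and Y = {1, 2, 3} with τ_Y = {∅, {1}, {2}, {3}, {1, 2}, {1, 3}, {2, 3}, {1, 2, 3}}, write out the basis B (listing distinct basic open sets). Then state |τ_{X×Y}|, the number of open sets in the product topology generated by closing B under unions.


Basis B = {∅ × ∅, {x71} × {1}, {x71} × {2}, {x71} × {3}, {x72} × {1}, {x72} × {2}, {x72} × {3}, {x71} × {1, 2}, {x71} × {1, 3}, {x71, x72} × {1}, {x71} × {2, 3}, {x71, x72} × {2}, {x71, x72} × {3}, {x72} × {1, 2}, {x72} × {1, 3}, {x72} × {2, 3}, {x71} × {1, 2, 3}, {x72} × {1, 2, 3}, {x71, x72} × {1, 2}, {x71, x72} × {1, 3}, {x71, x72} × {2, 3}, {x71, x72} × {1, 2, 3}}; |τ_{X×Y}| = 64.

Enumerate products U × V with U ∈ τ_X, V ∈ τ_Y (deduplicated):
  ∅ × ∅ = {} (∅)
  {x71} × {1} = {(x71,1)}
  {x71} × {2} = {(x71,2)}
  {x71} × {3} = {(x71,3)}
  {x72} × {1} = {(x72,1)}
  {x72} × {2} = {(x72,2)}
  {x72} × {3} = {(x72,3)}
  {x71} × {1, 2} = {(x71,1), (x71,2)}
  {x71} × {1, 3} = {(x71,1), (x71,3)}
  {x71, x72} × {1} = {(x71,1), (x72,1)}
  {x71} × {2, 3} = {(x71,2), (x71,3)}
  {x71, x72} × {2} = {(x71,2), (x72,2)}
  {x71, x72} × {3} = {(x71,3), (x72,3)}
  {x72} × {1, 2} = {(x72,1), (x72,2)}
  {x72} × {1, 3} = {(x72,1), (x72,3)}
  {x72} × {2, 3} = {(x72,2), (x72,3)}
  {x71} × {1, 2, 3} = {(x71,1), (x71,2), (x71,3)}
  {x72} × {1, 2, 3} = {(x72,1), (x72,2), (x72,3)}
  {x71, x72} × {1, 2} = {(x71,1), (x71,2), (x72,1), (x72,2)}
  {x71, x72} × {1, 3} = {(x71,1), (x71,3), (x72,1), (x72,3)}
  {x71, x72} × {2, 3} = {(x71,2), (x71,3), (x72,2), (x72,3)}
  {x71, x72} × {1, 2, 3} = {(x71,1), (x71,2), (x71,3), (x72,1), (x72,2), (x72,3)}
These 22 distinct sets form the basis B.
Close under arbitrary unions to get τ_{X×Y}; counting gives |τ_{X×Y}| = 64.


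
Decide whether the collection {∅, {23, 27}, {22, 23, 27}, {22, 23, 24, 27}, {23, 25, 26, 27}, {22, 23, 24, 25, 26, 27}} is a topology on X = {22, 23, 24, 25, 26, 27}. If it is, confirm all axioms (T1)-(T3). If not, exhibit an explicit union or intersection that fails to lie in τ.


τ is NOT a topology on X.

Axiom (T1): ∅ ∈ τ? Yes; X ∈ τ? Yes.
Axiom (T2/T3): check pairwise unions and intersections of members of τ.
Counterexample for (T2): {22, 23, 27} ∪ {23, 25, 26, 27} = {22, 23, 25, 26, 27} ∉ τ. Therefore τ is NOT a topology.


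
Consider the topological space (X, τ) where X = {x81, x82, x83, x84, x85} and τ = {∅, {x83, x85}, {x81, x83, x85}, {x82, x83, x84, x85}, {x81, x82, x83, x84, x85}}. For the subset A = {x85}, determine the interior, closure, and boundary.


int(A) = ∅, cl(A) = {x81, x82, x83, x84, x85}, ∂A = {x81, x82, x83, x84, x85}.

Closed sets in (X, τ) are complements of opens:
  closed(X, τ) = {∅, {x81}, {x82, x84}, {x81, x82, x84}, {x81, x82, x83, x84, x85}}.
int(A) = ⋃ {U ∈ τ : U ⊆ A}. Opens contained in A: ∅.
Taking the union of these: int(A) = ∅.
cl(A) = ⋂ {C closed : A ⊆ C}. Closed sets containing A: {x81, x82, x83, x84, x85}.
Intersecting these: cl(A) = {x81, x82, x83, x84, x85}.
∂A = cl(A) ∖ int(A) = {x81, x82, x83, x84, x85} ∖ ∅ = {x81, x82, x83, x84, x85}.


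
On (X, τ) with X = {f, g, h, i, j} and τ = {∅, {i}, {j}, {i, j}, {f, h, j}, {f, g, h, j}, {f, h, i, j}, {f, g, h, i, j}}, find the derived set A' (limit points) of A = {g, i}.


A' = ∅

For each x ∈ X, list the open sets U ∈ τ with x ∈ U, then check whether U ∩ (A ∖ {x}) ≠ ∅ for every such U.
  x = f: open {f, h, j} ∋ x has {f, h, j} ∩ (A ∖ {f}) = ∅, so x is NOT a limit point.
  x = g: open {f, g, h, j} ∋ x has {f, g, h, j} ∩ (A ∖ {g}) = ∅, so x is NOT a limit point.
  x = h: open {f, h, j} ∋ x has {f, h, j} ∩ (A ∖ {h}) = ∅, so x is NOT a limit point.
  x = i: open {i} ∋ x has {i} ∩ (A ∖ {i}) = ∅, so x is NOT a limit point.
  x = j: open {j} ∋ x has {j} ∩ (A ∖ {j}) = ∅, so x is NOT a limit point.
Collecting: A' = ∅.


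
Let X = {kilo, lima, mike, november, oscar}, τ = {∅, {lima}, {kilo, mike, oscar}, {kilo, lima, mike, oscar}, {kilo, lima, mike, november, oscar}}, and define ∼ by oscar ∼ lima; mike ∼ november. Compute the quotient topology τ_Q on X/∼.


X/∼ = {[kilo], [lima=oscar], [mike=november]}; |τ_Q| = 2.

Equivalence classes: [kilo], [lima=oscar], [mike=november].
Quotient map π: X → X/∼ sends kilo ↦ [kilo], lima ↦ [lima=oscar], mike ↦ [mike=november], november ↦ [mike=november], oscar ↦ [lima=oscar].
For each subset V ⊆ X/∼, compute π^{-1}(V) ⊆ X and check whether π^{-1}(V) ∈ τ. V is open in τ_Q iff π^{-1}(V) ∈ τ.
  V = {}: π^{-1}(V) = ∅ ∈ τ ✓.
  V = {[kilo]}: π^{-1}(V) = {kilo} ∉ τ ✗.
  V = {[lima=oscar]}: π^{-1}(V) = {lima, oscar} ∉ τ ✗.
  V = {[kilo], [lima=oscar]}: π^{-1}(V) = {kilo, lima, oscar} ∉ τ ✗.
  V = {[mike=november]}: π^{-1}(V) = {mike, november} ∉ τ ✗.
  V = {[kilo], [mike=november]}: π^{-1}(V) = {kilo, mike, november} ∉ τ ✗.
  V = {[lima=oscar], [mike=november]}: π^{-1}(V) = {lima, mike, november, oscar} ∉ τ ✗.
  V = {[kilo], [lima=oscar], [mike=november]}: π^{-1}(V) = {kilo, lima, mike, november, oscar} ∈ τ ✓.
Open sets in the quotient: τ_Q = {{}, {[kilo], [lima=oscar], [mike=november]}} (2 elements).


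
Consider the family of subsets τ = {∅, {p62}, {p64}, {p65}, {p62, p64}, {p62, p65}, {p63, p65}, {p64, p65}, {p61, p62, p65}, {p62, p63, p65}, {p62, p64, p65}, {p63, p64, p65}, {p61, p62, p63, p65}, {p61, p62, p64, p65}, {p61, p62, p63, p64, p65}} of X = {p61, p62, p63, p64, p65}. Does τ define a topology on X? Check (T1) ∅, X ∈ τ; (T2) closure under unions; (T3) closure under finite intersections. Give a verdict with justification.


τ is NOT a topology on X.

Axiom (T1): ∅ ∈ τ? Yes; X ∈ τ? Yes.
Axiom (T2/T3): check pairwise unions and intersections of members of τ.
Counterexample for (T2): {p62} ∪ {p63, p64, p65} = {p62, p63, p64, p65} ∉ τ. Therefore τ is NOT a topology.


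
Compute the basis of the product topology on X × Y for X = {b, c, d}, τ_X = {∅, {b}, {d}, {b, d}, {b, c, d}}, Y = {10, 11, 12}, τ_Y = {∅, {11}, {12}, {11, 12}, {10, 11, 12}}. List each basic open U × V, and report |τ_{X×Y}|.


Basis B = {∅ × ∅, {b} × {11}, {b} × {12}, {d} × {11}, {d} × {12}, {b} × {11, 12}, {b, d} × {11}, {b, d} × {12}, {d} × {11, 12}, {b} × {10, 11, 12}, {b, c, d} × {11}, {b, c, d} × {12}, {d} × {10, 11, 12}, {b, d} × {11, 12}, {b, d} × {10, 11, 12}, {b, c, d} × {11, 12}, {b, c, d} × {10, 11, 12}}; |τ_{X×Y}| = 48.

Enumerate products U × V with U ∈ τ_X, V ∈ τ_Y (deduplicated):
  ∅ × ∅ = {} (∅)
  {b} × {11} = {(b,11)}
  {b} × {12} = {(b,12)}
  {d} × {11} = {(d,11)}
  {d} × {12} = {(d,12)}
  {b} × {11, 12} = {(b,11), (b,12)}
  {b, d} × {11} = {(b,11), (d,11)}
  {b, d} × {12} = {(b,12), (d,12)}
  {d} × {11, 12} = {(d,11), (d,12)}
  {b} × {10, 11, 12} = {(b,10), (b,11), (b,12)}
  {b, c, d} × {11} = {(b,11), (c,11), (d,11)}
  {b, c, d} × {12} = {(b,12), (c,12), (d,12)}
  {d} × {10, 11, 12} = {(d,10), (d,11), (d,12)}
  {b, d} × {11, 12} = {(b,11), (b,12), (d,11), (d,12)}
  {b, d} × {10, 11, 12} = {(b,10), (b,11), (b,12), (d,10), (d,11), (d,12)}
  {b, c, d} × {11, 12} = {(b,11), (b,12), (c,11), (c,12), (d,11), (d,12)}
  {b, c, d} × {10, 11, 12} = {(b,10), (b,11), (b,12), (c,10), (c,11), (c,12), (d,10), (d,11), (d,12)}
These 17 distinct sets form the basis B.
Close under arbitrary unions to get τ_{X×Y}; counting gives |τ_{X×Y}| = 48.


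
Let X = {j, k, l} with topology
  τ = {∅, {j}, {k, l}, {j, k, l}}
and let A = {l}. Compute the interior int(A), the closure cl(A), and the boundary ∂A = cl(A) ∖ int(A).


int(A) = ∅, cl(A) = {k, l}, ∂A = {k, l}.

Closed sets in (X, τ) are complements of opens:
  closed(X, τ) = {∅, {j}, {k, l}, {j, k, l}}.
int(A) = ⋃ {U ∈ τ : U ⊆ A}. Opens contained in A: ∅.
Taking the union of these: int(A) = ∅.
cl(A) = ⋂ {C closed : A ⊆ C}. Closed sets containing A: {k, l}, {j, k, l}.
Intersecting these: cl(A) = {k, l}.
∂A = cl(A) ∖ int(A) = {k, l} ∖ ∅ = {k, l}.


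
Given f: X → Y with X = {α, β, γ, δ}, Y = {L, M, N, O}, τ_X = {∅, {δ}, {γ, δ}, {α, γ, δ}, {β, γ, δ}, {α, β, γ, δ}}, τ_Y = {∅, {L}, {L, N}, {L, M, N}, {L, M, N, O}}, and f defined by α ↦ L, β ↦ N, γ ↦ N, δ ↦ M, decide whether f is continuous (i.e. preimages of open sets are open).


f is NOT continuous.

Compute f^{-1}(U) for each U ∈ τ_Y:
  U = ∅: f^{-1}(U) = ∅ ∈ τ_X ✓.
  U = {L}: f^{-1}(U) = {α} ∉ τ_X ✗.
  U = {L, N}: f^{-1}(U) = {α, β, γ} ∉ τ_X ✗.
  U = {L, M, N}: f^{-1}(U) = {α, β, γ, δ} ∈ τ_X ✓.
  U = {L, M, N, O}: f^{-1}(U) = {α, β, γ, δ} ∈ τ_X ✓.
Found U = {L} with f^{-1}(U) = {α} not in τ_X. Therefore f is NOT continuous.


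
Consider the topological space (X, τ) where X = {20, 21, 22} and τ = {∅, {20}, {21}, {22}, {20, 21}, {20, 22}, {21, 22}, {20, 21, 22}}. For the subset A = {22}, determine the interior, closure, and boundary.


int(A) = {22}, cl(A) = {22}, ∂A = ∅.

Closed sets in (X, τ) are complements of opens:
  closed(X, τ) = {∅, {20}, {21}, {22}, {20, 21}, {20, 22}, {21, 22}, {20, 21, 22}}.
int(A) = ⋃ {U ∈ τ : U ⊆ A}. Opens contained in A: ∅, {22}.
Taking the union of these: int(A) = {22}.
cl(A) = ⋂ {C closed : A ⊆ C}. Closed sets containing A: {22}, {20, 22}, {21, 22}, {20, 21, 22}.
Intersecting these: cl(A) = {22}.
∂A = cl(A) ∖ int(A) = {22} ∖ {22} = ∅.


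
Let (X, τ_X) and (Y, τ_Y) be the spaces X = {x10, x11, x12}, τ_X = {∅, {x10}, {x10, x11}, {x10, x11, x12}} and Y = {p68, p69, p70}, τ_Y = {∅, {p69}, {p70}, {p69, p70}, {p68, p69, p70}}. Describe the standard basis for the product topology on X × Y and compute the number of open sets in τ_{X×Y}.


Basis B = {∅ × ∅, {x10} × {p69}, {x10} × {p70}, {x10} × {p69, p70}, {x10, x11} × {p69}, {x10, x11} × {p70}, {x10} × {p68, p69, p70}, {x10, x11, x12} × {p69}, {x10, x11, x12} × {p70}, {x10, x11} × {p69, p70}, {x10, x11} × {p68, p69, p70}, {x10, x11, x12} × {p69, p70}, {x10, x11, x12} × {p68, p69, p70}}; |τ_{X×Y}| = 30.

Enumerate products U × V with U ∈ τ_X, V ∈ τ_Y (deduplicated):
  ∅ × ∅ = {} (∅)
  {x10} × {p69} = {(x10,p69)}
  {x10} × {p70} = {(x10,p70)}
  {x10} × {p69, p70} = {(x10,p69), (x10,p70)}
  {x10, x11} × {p69} = {(x10,p69), (x11,p69)}
  {x10, x11} × {p70} = {(x10,p70), (x11,p70)}
  {x10} × {p68, p69, p70} = {(x10,p68), (x10,p69), (x10,p70)}
  {x10, x11, x12} × {p69} = {(x10,p69), (x11,p69), (x12,p69)}
  {x10, x11, x12} × {p70} = {(x10,p70), (x11,p70), (x12,p70)}
  {x10, x11} × {p69, p70} = {(x10,p69), (x10,p70), (x11,p69), (x11,p70)}
  {x10, x11} × {p68, p69, p70} = {(x10,p68), (x10,p69), (x10,p70), (x11,p68), (x11,p69), (x11,p70)}
  {x10, x11, x12} × {p69, p70} = {(x10,p69), (x10,p70), (x11,p69), (x11,p70), (x12,p69), (x12,p70)}
  {x10, x11, x12} × {p68, p69, p70} = {(x10,p68), (x10,p69), (x10,p70), (x11,p68), (x11,p69), (x11,p70), (x12,p68), (x12,p69), (x12,p70)}
These 13 distinct sets form the basis B.
Close under arbitrary unions to get τ_{X×Y}; counting gives |τ_{X×Y}| = 30.


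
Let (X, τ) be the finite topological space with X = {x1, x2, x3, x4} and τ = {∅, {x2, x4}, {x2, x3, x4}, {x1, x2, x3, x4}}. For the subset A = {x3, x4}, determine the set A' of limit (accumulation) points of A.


A' = {x1, x2, x3}

For each x ∈ X, list the open sets U ∈ τ with x ∈ U, then check whether U ∩ (A ∖ {x}) ≠ ∅ for every such U.
  x = x1: opens ∋ x are {x1, x2, x3, x4}; each meets A ∖ {x1}, so x IS a limit point.
  x = x2: opens ∋ x are {x2, x4}, {x2, x3, x4}, {x1, x2, x3, x4}; each meets A ∖ {x2}, so x IS a limit point.
  x = x3: opens ∋ x are {x2, x3, x4}, {x1, x2, x3, x4}; each meets A ∖ {x3}, so x IS a limit point.
  x = x4: open {x2, x4} ∋ x has {x2, x4} ∩ (A ∖ {x4}) = ∅, so x is NOT a limit point.
Collecting: A' = {x1, x2, x3}.


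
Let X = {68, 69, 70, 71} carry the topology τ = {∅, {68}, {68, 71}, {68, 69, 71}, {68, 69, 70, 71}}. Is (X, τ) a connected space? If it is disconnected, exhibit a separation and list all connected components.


(X, τ) is connected.

Find clopen sets (U ∈ τ with X ∖ U ∈ τ):
  U = ∅, X ∖ U = {68, 69, 70, 71} — both open, so U is clopen.
  U = {68, 69, 70, 71}, X ∖ U = ∅ — both open, so U is clopen.
Only trivial clopens (∅ and X) exist, so (X, τ) is connected.
Compute connected components by grouping points that agree on all clopens:
  component: {68, 69, 70, 71}


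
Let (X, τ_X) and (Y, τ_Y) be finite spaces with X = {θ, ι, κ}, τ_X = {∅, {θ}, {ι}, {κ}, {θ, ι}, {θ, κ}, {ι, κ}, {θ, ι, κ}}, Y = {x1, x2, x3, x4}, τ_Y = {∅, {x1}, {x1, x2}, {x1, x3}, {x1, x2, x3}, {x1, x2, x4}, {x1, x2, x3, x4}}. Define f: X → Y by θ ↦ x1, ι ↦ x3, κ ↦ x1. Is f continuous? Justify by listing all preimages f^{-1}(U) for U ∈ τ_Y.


f IS continuous.

Compute f^{-1}(U) for each U ∈ τ_Y:
  U = ∅: f^{-1}(U) = ∅ ∈ τ_X ✓.
  U = {x1}: f^{-1}(U) = {θ, κ} ∈ τ_X ✓.
  U = {x1, x2}: f^{-1}(U) = {θ, κ} ∈ τ_X ✓.
  U = {x1, x3}: f^{-1}(U) = {θ, ι, κ} ∈ τ_X ✓.
  U = {x1, x2, x3}: f^{-1}(U) = {θ, ι, κ} ∈ τ_X ✓.
  U = {x1, x2, x4}: f^{-1}(U) = {θ, κ} ∈ τ_X ✓.
  U = {x1, x2, x3, x4}: f^{-1}(U) = {θ, ι, κ} ∈ τ_X ✓.
Every preimage lies in τ_X, so f IS continuous.


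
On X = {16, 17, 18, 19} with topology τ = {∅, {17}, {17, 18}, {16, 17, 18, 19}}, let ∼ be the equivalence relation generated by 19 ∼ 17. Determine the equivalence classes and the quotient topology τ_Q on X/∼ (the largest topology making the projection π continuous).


X/∼ = {[16], [17=19], [18]}; |τ_Q| = 2.

Equivalence classes: [16], [17=19], [18].
Quotient map π: X → X/∼ sends 16 ↦ [16], 17 ↦ [17=19], 18 ↦ [18], 19 ↦ [17=19].
For each subset V ⊆ X/∼, compute π^{-1}(V) ⊆ X and check whether π^{-1}(V) ∈ τ. V is open in τ_Q iff π^{-1}(V) ∈ τ.
  V = {}: π^{-1}(V) = ∅ ∈ τ ✓.
  V = {[16]}: π^{-1}(V) = {16} ∉ τ ✗.
  V = {[17=19]}: π^{-1}(V) = {17, 19} ∉ τ ✗.
  V = {[16], [17=19]}: π^{-1}(V) = {16, 17, 19} ∉ τ ✗.
  V = {[18]}: π^{-1}(V) = {18} ∉ τ ✗.
  V = {[16], [18]}: π^{-1}(V) = {16, 18} ∉ τ ✗.
  V = {[17=19], [18]}: π^{-1}(V) = {17, 18, 19} ∉ τ ✗.
  V = {[16], [17=19], [18]}: π^{-1}(V) = {16, 17, 18, 19} ∈ τ ✓.
Open sets in the quotient: τ_Q = {{}, {[16], [17=19], [18]}} (2 elements).


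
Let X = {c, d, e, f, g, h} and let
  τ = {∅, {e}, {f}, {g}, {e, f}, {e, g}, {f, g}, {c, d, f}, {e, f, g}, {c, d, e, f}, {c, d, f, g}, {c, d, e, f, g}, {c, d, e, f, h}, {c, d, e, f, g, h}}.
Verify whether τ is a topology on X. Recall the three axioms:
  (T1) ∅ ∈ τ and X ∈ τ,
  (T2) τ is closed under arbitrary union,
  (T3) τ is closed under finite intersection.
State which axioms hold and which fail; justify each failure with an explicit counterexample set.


τ IS a topology on X.

Axiom (T1): ∅ ∈ τ? Yes; X ∈ τ? Yes.
Axiom (T2/T3): check pairwise unions and intersections of members of τ.
All pairwise intersections and unions checked — each lies in τ. Therefore τ satisfies (T1), (T2), (T3): it IS a topology on X.


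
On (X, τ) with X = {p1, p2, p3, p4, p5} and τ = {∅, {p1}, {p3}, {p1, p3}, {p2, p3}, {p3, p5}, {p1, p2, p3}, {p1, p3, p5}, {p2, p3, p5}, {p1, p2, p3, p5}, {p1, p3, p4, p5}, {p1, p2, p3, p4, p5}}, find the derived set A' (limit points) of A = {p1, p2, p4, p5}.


A' = {p4}

For each x ∈ X, list the open sets U ∈ τ with x ∈ U, then check whether U ∩ (A ∖ {x}) ≠ ∅ for every such U.
  x = p1: open {p1} ∋ x has {p1} ∩ (A ∖ {p1}) = ∅, so x is NOT a limit point.
  x = p2: open {p2, p3} ∋ x has {p2, p3} ∩ (A ∖ {p2}) = ∅, so x is NOT a limit point.
  x = p3: open {p3} ∋ x has {p3} ∩ (A ∖ {p3}) = ∅, so x is NOT a limit point.
  x = p4: opens ∋ x are {p1, p3, p4, p5}, {p1, p2, p3, p4, p5}; each meets A ∖ {p4}, so x IS a limit point.
  x = p5: open {p3, p5} ∋ x has {p3, p5} ∩ (A ∖ {p5}) = ∅, so x is NOT a limit point.
Collecting: A' = {p4}.


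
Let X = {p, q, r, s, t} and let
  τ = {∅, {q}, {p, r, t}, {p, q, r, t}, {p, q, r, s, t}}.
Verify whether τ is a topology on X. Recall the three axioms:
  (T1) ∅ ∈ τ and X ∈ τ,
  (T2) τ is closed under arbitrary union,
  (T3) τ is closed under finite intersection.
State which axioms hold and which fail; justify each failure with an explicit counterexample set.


τ IS a topology on X.

Axiom (T1): ∅ ∈ τ? Yes; X ∈ τ? Yes.
Axiom (T2/T3): check pairwise unions and intersections of members of τ.
All pairwise intersections and unions checked — each lies in τ. Therefore τ satisfies (T1), (T2), (T3): it IS a topology on X.


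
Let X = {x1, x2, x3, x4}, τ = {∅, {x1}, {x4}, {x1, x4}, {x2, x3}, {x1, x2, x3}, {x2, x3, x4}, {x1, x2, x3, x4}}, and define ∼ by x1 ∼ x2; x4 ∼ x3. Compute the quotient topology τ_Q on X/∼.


X/∼ = {[x1=x2], [x3=x4]}; |τ_Q| = 2.

Equivalence classes: [x1=x2], [x3=x4].
Quotient map π: X → X/∼ sends x1 ↦ [x1=x2], x2 ↦ [x1=x2], x3 ↦ [x3=x4], x4 ↦ [x3=x4].
For each subset V ⊆ X/∼, compute π^{-1}(V) ⊆ X and check whether π^{-1}(V) ∈ τ. V is open in τ_Q iff π^{-1}(V) ∈ τ.
  V = {}: π^{-1}(V) = ∅ ∈ τ ✓.
  V = {[x1=x2]}: π^{-1}(V) = {x1, x2} ∉ τ ✗.
  V = {[x3=x4]}: π^{-1}(V) = {x3, x4} ∉ τ ✗.
  V = {[x1=x2], [x3=x4]}: π^{-1}(V) = {x1, x2, x3, x4} ∈ τ ✓.
Open sets in the quotient: τ_Q = {{}, {[x1=x2], [x3=x4]}} (2 elements).


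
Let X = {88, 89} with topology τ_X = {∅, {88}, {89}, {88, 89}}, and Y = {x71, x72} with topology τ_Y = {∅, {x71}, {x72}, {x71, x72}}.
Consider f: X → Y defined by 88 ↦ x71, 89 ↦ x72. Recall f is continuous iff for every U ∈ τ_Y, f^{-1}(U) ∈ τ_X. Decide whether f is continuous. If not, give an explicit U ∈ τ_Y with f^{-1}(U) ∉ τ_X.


f IS continuous.

Compute f^{-1}(U) for each U ∈ τ_Y:
  U = ∅: f^{-1}(U) = ∅ ∈ τ_X ✓.
  U = {x71}: f^{-1}(U) = {88} ∈ τ_X ✓.
  U = {x72}: f^{-1}(U) = {89} ∈ τ_X ✓.
  U = {x71, x72}: f^{-1}(U) = {88, 89} ∈ τ_X ✓.
Every preimage lies in τ_X, so f IS continuous.


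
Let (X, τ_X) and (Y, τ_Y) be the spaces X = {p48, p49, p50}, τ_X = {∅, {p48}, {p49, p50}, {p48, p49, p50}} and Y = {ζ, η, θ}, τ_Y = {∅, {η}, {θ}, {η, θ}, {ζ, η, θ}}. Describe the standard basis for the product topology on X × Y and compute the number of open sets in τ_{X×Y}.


Basis B = {∅ × ∅, {p48} × {η}, {p48} × {θ}, {p48} × {η, θ}, {p49, p50} × {η}, {p49, p50} × {θ}, {p48} × {ζ, η, θ}, {p48, p49, p50} × {η}, {p48, p49, p50} × {θ}, {p49, p50} × {η, θ}, {p48, p49, p50} × {η, θ}, {p49, p50} × {ζ, η, θ}, {p48, p49, p50} × {ζ, η, θ}}; |τ_{X×Y}| = 25.

Enumerate products U × V with U ∈ τ_X, V ∈ τ_Y (deduplicated):
  ∅ × ∅ = {} (∅)
  {p48} × {η} = {(p48,η)}
  {p48} × {θ} = {(p48,θ)}
  {p48} × {η, θ} = {(p48,η), (p48,θ)}
  {p49, p50} × {η} = {(p49,η), (p50,η)}
  {p49, p50} × {θ} = {(p49,θ), (p50,θ)}
  {p48} × {ζ, η, θ} = {(p48,ζ), (p48,η), (p48,θ)}
  {p48, p49, p50} × {η} = {(p48,η), (p49,η), (p50,η)}
  {p48, p49, p50} × {θ} = {(p48,θ), (p49,θ), (p50,θ)}
  {p49, p50} × {η, θ} = {(p49,η), (p49,θ), (p50,η), (p50,θ)}
  {p48, p49, p50} × {η, θ} = {(p48,η), (p48,θ), (p49,η), (p49,θ), (p50,η), (p50,θ)}
  {p49, p50} × {ζ, η, θ} = {(p49,ζ), (p49,η), (p49,θ), (p50,ζ), (p50,η), (p50,θ)}
  {p48, p49, p50} × {ζ, η, θ} = {(p48,ζ), (p48,η), (p48,θ), (p49,ζ), (p49,η), (p49,θ), (p50,ζ), (p50,η), (p50,θ)}
These 13 distinct sets form the basis B.
Close under arbitrary unions to get τ_{X×Y}; counting gives |τ_{X×Y}| = 25.


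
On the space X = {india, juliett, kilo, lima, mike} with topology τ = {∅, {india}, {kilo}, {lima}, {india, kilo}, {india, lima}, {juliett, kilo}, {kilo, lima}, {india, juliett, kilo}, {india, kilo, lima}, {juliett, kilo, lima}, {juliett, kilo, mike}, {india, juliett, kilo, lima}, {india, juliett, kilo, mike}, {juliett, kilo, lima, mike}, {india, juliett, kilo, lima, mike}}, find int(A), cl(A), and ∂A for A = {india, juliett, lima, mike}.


int(A) = {india, lima}, cl(A) = {india, juliett, lima, mike}, ∂A = {juliett, mike}.

Closed sets in (X, τ) are complements of opens:
  closed(X, τ) = {∅, {india}, {lima}, {mike}, {india, lima}, {india, mike}, {juliett, mike}, {lima, mike}, {india, juliett, mike}, {india, lima, mike}, {juliett, kilo, mike}, {juliett, lima, mike}, {india, juliett, kilo, mike}, {india, juliett, lima, mike}, {juliett, kilo, lima, mike}, {india, juliett, kilo, lima, mike}}.
int(A) = ⋃ {U ∈ τ : U ⊆ A}. Opens contained in A: ∅, {india}, {lima}, {india, lima}.
Taking the union of these: int(A) = {india, lima}.
cl(A) = ⋂ {C closed : A ⊆ C}. Closed sets containing A: {india, juliett, lima, mike}, {india, juliett, kilo, lima, mike}.
Intersecting these: cl(A) = {india, juliett, lima, mike}.
∂A = cl(A) ∖ int(A) = {india, juliett, lima, mike} ∖ {india, lima} = {juliett, mike}.


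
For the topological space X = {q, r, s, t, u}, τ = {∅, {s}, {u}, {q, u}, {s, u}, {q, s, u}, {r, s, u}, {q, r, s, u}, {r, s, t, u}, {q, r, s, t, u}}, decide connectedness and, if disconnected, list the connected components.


(X, τ) is connected.

Find clopen sets (U ∈ τ with X ∖ U ∈ τ):
  U = ∅, X ∖ U = {q, r, s, t, u} — both open, so U is clopen.
  U = {q, r, s, t, u}, X ∖ U = ∅ — both open, so U is clopen.
Only trivial clopens (∅ and X) exist, so (X, τ) is connected.
Compute connected components by grouping points that agree on all clopens:
  component: {q, r, s, t, u}


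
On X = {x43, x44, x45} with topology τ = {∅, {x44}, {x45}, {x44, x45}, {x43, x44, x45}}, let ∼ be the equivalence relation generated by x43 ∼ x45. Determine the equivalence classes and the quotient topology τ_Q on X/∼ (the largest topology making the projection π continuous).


X/∼ = {[x43=x45], [x44]}; |τ_Q| = 3.

Equivalence classes: [x43=x45], [x44].
Quotient map π: X → X/∼ sends x43 ↦ [x43=x45], x44 ↦ [x44], x45 ↦ [x43=x45].
For each subset V ⊆ X/∼, compute π^{-1}(V) ⊆ X and check whether π^{-1}(V) ∈ τ. V is open in τ_Q iff π^{-1}(V) ∈ τ.
  V = {}: π^{-1}(V) = ∅ ∈ τ ✓.
  V = {[x43=x45]}: π^{-1}(V) = {x43, x45} ∉ τ ✗.
  V = {[x44]}: π^{-1}(V) = {x44} ∈ τ ✓.
  V = {[x43=x45], [x44]}: π^{-1}(V) = {x43, x44, x45} ∈ τ ✓.
Open sets in the quotient: τ_Q = {{}, {[x44]}, {[x43=x45], [x44]}} (3 elements).


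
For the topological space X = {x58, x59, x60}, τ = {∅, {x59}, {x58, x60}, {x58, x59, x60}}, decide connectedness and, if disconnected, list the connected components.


(X, τ) is disconnected; components = [{x59}, {x58, x60}].

Find clopen sets (U ∈ τ with X ∖ U ∈ τ):
  U = ∅, X ∖ U = {x58, x59, x60} — both open, so U is clopen.
  U = {x59}, X ∖ U = {x58, x60} — both open, so U is clopen.
  U = {x58, x60}, X ∖ U = {x59} — both open, so U is clopen.
  U = {x58, x59, x60}, X ∖ U = ∅ — both open, so U is clopen.
Nontrivial clopen(s) exist: e.g. {x58, x60}. So (X, τ) is disconnected.
Compute connected components by grouping points that agree on all clopens:
  component: {x59}
  component: {x58, x60}


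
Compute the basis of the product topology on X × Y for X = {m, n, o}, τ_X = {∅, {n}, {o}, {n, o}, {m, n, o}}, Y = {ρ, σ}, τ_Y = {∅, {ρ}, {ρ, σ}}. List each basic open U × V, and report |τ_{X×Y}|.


Basis B = {∅ × ∅, {n} × {ρ}, {o} × {ρ}, {n} × {ρ, σ}, {n, o} × {ρ}, {o} × {ρ, σ}, {m, n, o} × {ρ}, {n, o} × {ρ, σ}, {m, n, o} × {ρ, σ}}; |τ_{X×Y}| = 14.

Enumerate products U × V with U ∈ τ_X, V ∈ τ_Y (deduplicated):
  ∅ × ∅ = {} (∅)
  {n} × {ρ} = {(n,ρ)}
  {o} × {ρ} = {(o,ρ)}
  {n} × {ρ, σ} = {(n,ρ), (n,σ)}
  {n, o} × {ρ} = {(n,ρ), (o,ρ)}
  {o} × {ρ, σ} = {(o,ρ), (o,σ)}
  {m, n, o} × {ρ} = {(m,ρ), (n,ρ), (o,ρ)}
  {n, o} × {ρ, σ} = {(n,ρ), (n,σ), (o,ρ), (o,σ)}
  {m, n, o} × {ρ, σ} = {(m,ρ), (m,σ), (n,ρ), (n,σ), (o,ρ), (o,σ)}
These 9 distinct sets form the basis B.
Close under arbitrary unions to get τ_{X×Y}; counting gives |τ_{X×Y}| = 14.


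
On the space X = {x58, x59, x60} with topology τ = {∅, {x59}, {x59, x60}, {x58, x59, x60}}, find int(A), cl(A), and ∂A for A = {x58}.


int(A) = ∅, cl(A) = {x58}, ∂A = {x58}.

Closed sets in (X, τ) are complements of opens:
  closed(X, τ) = {∅, {x58}, {x58, x60}, {x58, x59, x60}}.
int(A) = ⋃ {U ∈ τ : U ⊆ A}. Opens contained in A: ∅.
Taking the union of these: int(A) = ∅.
cl(A) = ⋂ {C closed : A ⊆ C}. Closed sets containing A: {x58}, {x58, x60}, {x58, x59, x60}.
Intersecting these: cl(A) = {x58}.
∂A = cl(A) ∖ int(A) = {x58} ∖ ∅ = {x58}.


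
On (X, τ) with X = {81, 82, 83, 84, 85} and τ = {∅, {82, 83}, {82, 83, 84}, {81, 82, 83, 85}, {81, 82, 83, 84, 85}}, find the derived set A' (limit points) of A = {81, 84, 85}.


A' = {81, 85}

For each x ∈ X, list the open sets U ∈ τ with x ∈ U, then check whether U ∩ (A ∖ {x}) ≠ ∅ for every such U.
  x = 81: opens ∋ x are {81, 82, 83, 85}, {81, 82, 83, 84, 85}; each meets A ∖ {81}, so x IS a limit point.
  x = 82: open {82, 83} ∋ x has {82, 83} ∩ (A ∖ {82}) = ∅, so x is NOT a limit point.
  x = 83: open {82, 83} ∋ x has {82, 83} ∩ (A ∖ {83}) = ∅, so x is NOT a limit point.
  x = 84: open {82, 83, 84} ∋ x has {82, 83, 84} ∩ (A ∖ {84}) = ∅, so x is NOT a limit point.
  x = 85: opens ∋ x are {81, 82, 83, 85}, {81, 82, 83, 84, 85}; each meets A ∖ {85}, so x IS a limit point.
Collecting: A' = {81, 85}.


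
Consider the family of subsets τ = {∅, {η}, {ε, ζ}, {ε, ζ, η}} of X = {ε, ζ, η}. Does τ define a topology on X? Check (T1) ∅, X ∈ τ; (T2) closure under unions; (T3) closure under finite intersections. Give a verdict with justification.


τ IS a topology on X.

Axiom (T1): ∅ ∈ τ? Yes; X ∈ τ? Yes.
Axiom (T2/T3): check pairwise unions and intersections of members of τ.
All pairwise intersections and unions checked — each lies in τ. Therefore τ satisfies (T1), (T2), (T3): it IS a topology on X.


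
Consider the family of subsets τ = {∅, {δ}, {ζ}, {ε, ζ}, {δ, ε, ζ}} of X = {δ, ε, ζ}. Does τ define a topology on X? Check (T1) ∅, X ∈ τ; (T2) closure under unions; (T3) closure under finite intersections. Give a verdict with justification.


τ is NOT a topology on X.

Axiom (T1): ∅ ∈ τ? Yes; X ∈ τ? Yes.
Axiom (T2/T3): check pairwise unions and intersections of members of τ.
Counterexample for (T2): {δ} ∪ {ζ} = {δ, ζ} ∉ τ. Therefore τ is NOT a topology.


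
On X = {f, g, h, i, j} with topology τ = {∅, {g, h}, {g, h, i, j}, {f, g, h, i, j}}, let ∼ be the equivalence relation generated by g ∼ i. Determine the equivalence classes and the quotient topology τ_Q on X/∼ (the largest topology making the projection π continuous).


X/∼ = {[f], [g=i], [h], [j]}; |τ_Q| = 3.

Equivalence classes: [f], [g=i], [h], [j].
Quotient map π: X → X/∼ sends f ↦ [f], g ↦ [g=i], h ↦ [h], i ↦ [g=i], j ↦ [j].
For each subset V ⊆ X/∼, compute π^{-1}(V) ⊆ X and check whether π^{-1}(V) ∈ τ. V is open in τ_Q iff π^{-1}(V) ∈ τ.
  V = {}: π^{-1}(V) = ∅ ∈ τ ✓.
  V = {[f]}: π^{-1}(V) = {f} ∉ τ ✗.
  V = {[g=i]}: π^{-1}(V) = {g, i} ∉ τ ✗.
  V = {[f], [g=i]}: π^{-1}(V) = {f, g, i} ∉ τ ✗.
  V = {[h]}: π^{-1}(V) = {h} ∉ τ ✗.
  V = {[f], [h]}: π^{-1}(V) = {f, h} ∉ τ ✗.
  V = {[g=i], [h]}: π^{-1}(V) = {g, h, i} ∉ τ ✗.
  V = {[f], [g=i], [h]}: π^{-1}(V) = {f, g, h, i} ∉ τ ✗.
  V = {[j]}: π^{-1}(V) = {j} ∉ τ ✗.
  V = {[f], [j]}: π^{-1}(V) = {f, j} ∉ τ ✗.
  V = {[g=i], [j]}: π^{-1}(V) = {g, i, j} ∉ τ ✗.
  V = {[f], [g=i], [j]}: π^{-1}(V) = {f, g, i, j} ∉ τ ✗.
  V = {[h], [j]}: π^{-1}(V) = {h, j} ∉ τ ✗.
  V = {[f], [h], [j]}: π^{-1}(V) = {f, h, j} ∉ τ ✗.
  V = {[g=i], [h], [j]}: π^{-1}(V) = {g, h, i, j} ∈ τ ✓.
  V = {[f], [g=i], [h], [j]}: π^{-1}(V) = {f, g, h, i, j} ∈ τ ✓.
Open sets in the quotient: τ_Q = {{}, {[g=i], [h], [j]}, {[f], [g=i], [h], [j]}} (3 elements).


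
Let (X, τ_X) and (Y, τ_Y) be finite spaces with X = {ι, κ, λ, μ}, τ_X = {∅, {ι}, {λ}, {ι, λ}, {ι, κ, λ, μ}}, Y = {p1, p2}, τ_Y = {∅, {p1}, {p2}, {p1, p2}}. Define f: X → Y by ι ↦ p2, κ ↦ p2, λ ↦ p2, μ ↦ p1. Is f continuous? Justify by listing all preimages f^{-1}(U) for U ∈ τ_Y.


f is NOT continuous.

Compute f^{-1}(U) for each U ∈ τ_Y:
  U = ∅: f^{-1}(U) = ∅ ∈ τ_X ✓.
  U = {p1}: f^{-1}(U) = {μ} ∉ τ_X ✗.
  U = {p2}: f^{-1}(U) = {ι, κ, λ} ∉ τ_X ✗.
  U = {p1, p2}: f^{-1}(U) = {ι, κ, λ, μ} ∈ τ_X ✓.
Found U = {p1} with f^{-1}(U) = {μ} not in τ_X. Therefore f is NOT continuous.
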